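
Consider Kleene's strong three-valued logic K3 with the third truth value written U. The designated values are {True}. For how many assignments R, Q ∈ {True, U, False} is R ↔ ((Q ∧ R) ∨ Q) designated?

Designated under: (R=True, Q=True); (R=False, Q=False).

2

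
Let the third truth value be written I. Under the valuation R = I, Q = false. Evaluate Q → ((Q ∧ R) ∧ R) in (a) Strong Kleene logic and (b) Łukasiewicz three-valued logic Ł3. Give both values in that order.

true; true

In Strong Kleene logic: Q ∧ R = false ∧ I = false
(Q ∧ R) ∧ R = false ∧ I = false
Q → ((Q ∧ R) ∧ R) = false → false = true
In Łukasiewicz three-valued logic Ł3: Q ∧ R = false ∧ I = false
(Q ∧ R) ∧ R = false ∧ I = false
Q → ((Q ∧ R) ∧ R) = false → false = true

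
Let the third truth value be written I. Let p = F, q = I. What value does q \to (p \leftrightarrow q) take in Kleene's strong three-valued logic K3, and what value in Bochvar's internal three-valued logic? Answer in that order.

In Kleene's strong three-valued logic K3: p \leftrightarrow q = F \leftrightarrow I = I
q \to (p \leftrightarrow q) = I \to I = I
In Bochvar's internal three-valued logic: p \leftrightarrow q = F \leftrightarrow I = I
q \to (p \leftrightarrow q) = I \to I = I  [any arg is the third value ⇒ result is the third value]

I; I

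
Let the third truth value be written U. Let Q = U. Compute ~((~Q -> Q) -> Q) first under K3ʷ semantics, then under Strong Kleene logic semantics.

In K3ʷ: ~Q = ~U = U
~Q -> Q = U -> U = U
(~Q -> Q) -> Q = U -> U = U
~((~Q -> Q) -> Q) = ~U = U
In Strong Kleene logic: ~Q = ~U = U
~Q -> Q = U -> U = U
(~Q -> Q) -> Q = U -> U = U
~((~Q -> Q) -> Q) = ~U = U

U; U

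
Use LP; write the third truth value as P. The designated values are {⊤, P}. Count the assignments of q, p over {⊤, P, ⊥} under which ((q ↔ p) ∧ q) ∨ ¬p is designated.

Of the 9 assignments, 8 give a value in {⊤, P}.

8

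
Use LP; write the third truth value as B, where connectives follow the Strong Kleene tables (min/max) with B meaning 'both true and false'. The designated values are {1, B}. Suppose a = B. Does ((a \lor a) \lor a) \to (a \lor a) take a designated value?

Yes

a \lor a = B \lor B = B
(a \lor a) \lor a = B \lor B = B
a \lor a = B \lor B = B
((a \lor a) \lor a) \to (a \lor a) = B \to B = B  [\lnot B \lor B]
B ∈ {1, B}.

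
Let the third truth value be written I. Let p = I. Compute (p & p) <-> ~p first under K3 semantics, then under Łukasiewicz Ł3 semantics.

In K3: p & p = I & I = I
~p = ~I = I
(p & p) <-> ~p = I <-> I = I
In Łukasiewicz Ł3: p & p = I & I = I
~p = ~I = I
(p & p) <-> ~p = I <-> I = ⊤
They differ because K3 and Łukasiewicz Ł3 treat I differently under implication.

I; ⊤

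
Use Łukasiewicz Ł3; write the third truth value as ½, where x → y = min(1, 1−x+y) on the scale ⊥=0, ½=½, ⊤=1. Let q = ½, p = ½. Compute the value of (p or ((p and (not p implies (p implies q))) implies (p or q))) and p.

½

not p = not ½ = ½
p implies q = ½ implies ½ = ⊤  [min(1, 1−½+½)]
not p implies (p implies q) = ½ implies ⊤ = ⊤
p and (not p implies (p implies q)) = ½ and ⊤ = ½
p or q = ½ or ½ = ½
(p and (not p implies (p implies q))) implies (p or q) = ½ implies ½ = ⊤
p or ((p and (not p implies (p implies q))) implies (p or q)) = ½ or ⊤ = ⊤
(p or ((p and (not p implies (p implies q))) implies (p or q))) and p = ⊤ and ½ = ½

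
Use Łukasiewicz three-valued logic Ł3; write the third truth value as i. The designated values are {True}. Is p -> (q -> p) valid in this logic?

Yes

Every assignment of p, q over {True, i, False} gives a value in {True}.
In particular, with p=i, q=i: p -> (q -> p) = True.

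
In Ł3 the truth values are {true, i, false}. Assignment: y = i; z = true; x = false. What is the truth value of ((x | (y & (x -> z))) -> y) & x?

x -> z = false -> true = true
y & (x -> z) = i & true = i
x | (y & (x -> z)) = false | i = i
(x | (y & (x -> z))) -> y = i -> i = true  [min(1, 1−½+½)]
((x | (y & (x -> z))) -> y) & x = true & false = false

false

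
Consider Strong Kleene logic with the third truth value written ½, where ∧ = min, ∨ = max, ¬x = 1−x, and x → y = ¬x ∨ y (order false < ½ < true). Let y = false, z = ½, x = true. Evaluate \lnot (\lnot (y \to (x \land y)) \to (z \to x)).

false

x \land y = true \land false = false
y \to (x \land y) = false \to false = true
\lnot (y \to (x \land y)) = \lnot true = false
z \to x = ½ \to true = true  [\lnot ½ \lor true]
\lnot (y \to (x \land y)) \to (z \to x) = false \to true = true
\lnot (\lnot (y \to (x \land y)) \to (z \to x)) = \lnot true = false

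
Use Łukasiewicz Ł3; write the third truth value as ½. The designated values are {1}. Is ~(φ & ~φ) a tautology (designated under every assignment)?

No

Countermodel: φ=½ gives ½, which is not designated.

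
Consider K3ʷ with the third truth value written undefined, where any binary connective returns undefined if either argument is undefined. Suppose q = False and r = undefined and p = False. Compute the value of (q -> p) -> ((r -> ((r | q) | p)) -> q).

q -> p = False -> False = True
r | q = undefined | False = undefined
(r | q) | p = undefined | False = undefined
r -> ((r | q) | p) = undefined -> undefined = undefined  [any arg is the third value ⇒ result is the third value]
(r -> ((r | q) | p)) -> q = undefined -> False = undefined
(q -> p) -> ((r -> ((r | q) | p)) -> q) = True -> undefined = undefined

undefined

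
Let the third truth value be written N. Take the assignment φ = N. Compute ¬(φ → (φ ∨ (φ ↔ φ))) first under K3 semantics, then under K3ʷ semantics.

In K3: φ ↔ φ = N ↔ N = N
φ ∨ (φ ↔ φ) = N ∨ N = N
φ → (φ ∨ (φ ↔ φ)) = N → N = N  [¬N ∨ N]
¬(φ → (φ ∨ (φ ↔ φ))) = ¬N = N
In K3ʷ: φ ↔ φ = N ↔ N = N
φ ∨ (φ ↔ φ) = N ∨ N = N
φ → (φ ∨ (φ ↔ φ)) = N → N = N
¬(φ → (φ ∨ (φ ↔ φ))) = ¬N = N

N; N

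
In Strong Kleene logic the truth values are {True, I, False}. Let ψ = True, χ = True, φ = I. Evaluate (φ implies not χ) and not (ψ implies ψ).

False

not χ = not True = False
φ implies not χ = I implies False = I  [not I or False]
ψ implies ψ = True implies True = True
not (ψ implies ψ) = not True = False
(φ implies not χ) and not (ψ implies ψ) = I and False = False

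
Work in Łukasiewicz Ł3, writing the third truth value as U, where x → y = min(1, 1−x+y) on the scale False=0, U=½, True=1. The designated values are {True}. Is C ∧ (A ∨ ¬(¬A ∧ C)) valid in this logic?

No

Countermodel: C=True, A=U gives U, which is not designated.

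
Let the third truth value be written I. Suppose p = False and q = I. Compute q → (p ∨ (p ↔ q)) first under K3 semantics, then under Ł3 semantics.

In K3: p ↔ q = False ↔ I = I
p ∨ (p ↔ q) = False ∨ I = I
q → (p ∨ (p ↔ q)) = I → I = I  [¬I ∨ I]
In Ł3: p ↔ q = False ↔ I = I  [1 − |0−½|]
p ∨ (p ↔ q) = False ∨ I = I
q → (p ∨ (p ↔ q)) = I → I = True
They differ because K3 and Ł3 treat I differently under implication.

I; True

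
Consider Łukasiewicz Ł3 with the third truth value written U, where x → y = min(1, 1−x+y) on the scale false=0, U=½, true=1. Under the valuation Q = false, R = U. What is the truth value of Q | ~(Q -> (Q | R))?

false

Q | R = false | U = U
Q -> (Q | R) = false -> U = true
~(Q -> (Q | R)) = ~true = false
Q | ~(Q -> (Q | R)) = false | false = false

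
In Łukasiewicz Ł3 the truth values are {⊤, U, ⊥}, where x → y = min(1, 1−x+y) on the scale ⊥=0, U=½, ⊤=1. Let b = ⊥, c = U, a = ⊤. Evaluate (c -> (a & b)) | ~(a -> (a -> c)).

U

a & b = ⊤ & ⊥ = ⊥
c -> (a & b) = U -> ⊥ = U
a -> c = ⊤ -> U = U
a -> (a -> c) = ⊤ -> U = U
~(a -> (a -> c)) = ~U = U
(c -> (a & b)) | ~(a -> (a -> c)) = U | U = U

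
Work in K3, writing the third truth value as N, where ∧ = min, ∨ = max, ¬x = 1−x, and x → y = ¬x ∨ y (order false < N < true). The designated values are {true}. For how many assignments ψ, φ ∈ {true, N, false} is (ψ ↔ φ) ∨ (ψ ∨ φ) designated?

6

Of the 9 assignments, 6 give a value in {true}.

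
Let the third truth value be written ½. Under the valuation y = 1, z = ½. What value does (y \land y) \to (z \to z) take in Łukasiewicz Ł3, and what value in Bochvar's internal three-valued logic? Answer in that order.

1; ½

In Łukasiewicz Ł3: y \land y = 1 \land 1 = 1
z \to z = ½ \to ½ = 1  [min(1, 1−½+½)]
(y \land y) \to (z \to z) = 1 \to 1 = 1
In Bochvar's internal three-valued logic: y \land y = 1 \land 1 = 1
z \to z = ½ \to ½ = ½
(y \land y) \to (z \to z) = 1 \to ½ = ½
They differ because Łukasiewicz Ł3 and Bochvar's internal three-valued logic treat ½ differently under the binary connectives.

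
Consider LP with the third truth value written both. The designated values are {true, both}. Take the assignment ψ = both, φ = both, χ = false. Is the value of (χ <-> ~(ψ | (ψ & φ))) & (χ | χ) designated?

ψ & φ = both & both = both
ψ | (ψ & φ) = both | both = both
~(ψ | (ψ & φ)) = ~both = both
χ <-> ~(ψ | (ψ & φ)) = false <-> both = both
χ | χ = false | false = false
(χ <-> ~(ψ | (ψ & φ))) & (χ | χ) = both & false = false
false ∉ {true, both}.

No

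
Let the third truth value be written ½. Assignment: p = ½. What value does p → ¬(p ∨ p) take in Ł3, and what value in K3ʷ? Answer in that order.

In Ł3: p ∨ p = ½ ∨ ½ = ½
¬(p ∨ p) = ¬½ = ½
p → ¬(p ∨ p) = ½ → ½ = True
In K3ʷ: p ∨ p = ½ ∨ ½ = ½
¬(p ∨ p) = ¬½ = ½
p → ¬(p ∨ p) = ½ → ½ = ½  [any arg is the third value ⇒ result is the third value]
They differ because Ł3 and K3ʷ treat ½ differently under the binary connectives.

True; ½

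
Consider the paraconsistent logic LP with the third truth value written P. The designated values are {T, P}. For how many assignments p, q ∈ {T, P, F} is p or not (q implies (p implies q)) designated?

6

Of the 9 assignments, 6 give a value in {T, P}.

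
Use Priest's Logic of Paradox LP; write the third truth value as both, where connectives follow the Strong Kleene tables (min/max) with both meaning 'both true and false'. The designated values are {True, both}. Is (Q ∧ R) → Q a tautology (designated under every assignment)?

Every assignment of Q, R over {True, both, False} gives a value in {True, both}.
In particular, with Q=both, R=both: (Q ∧ R) → Q = both.

Yes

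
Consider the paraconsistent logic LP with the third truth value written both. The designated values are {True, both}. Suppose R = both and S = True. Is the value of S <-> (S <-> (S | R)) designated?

S | R = True | both = True
S <-> (S | R) = True <-> True = True
S <-> (S <-> (S | R)) = True <-> True = True
True ∈ {True, both}.

Yes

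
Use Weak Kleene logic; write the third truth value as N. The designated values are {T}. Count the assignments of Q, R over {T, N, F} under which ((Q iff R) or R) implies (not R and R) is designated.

1

Designated under: (Q=T, R=F).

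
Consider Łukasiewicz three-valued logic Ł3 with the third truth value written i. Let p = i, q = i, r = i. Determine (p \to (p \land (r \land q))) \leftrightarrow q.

i

r \land q = i \land i = i
p \land (r \land q) = i \land i = i
p \to (p \land (r \land q)) = i \to i = ⊤
(p \to (p \land (r \land q))) \leftrightarrow q = ⊤ \leftrightarrow i = i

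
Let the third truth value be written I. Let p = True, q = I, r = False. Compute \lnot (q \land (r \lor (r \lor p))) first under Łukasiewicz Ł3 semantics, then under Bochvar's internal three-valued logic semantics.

I; I

In Łukasiewicz Ł3: r \lor p = False \lor True = True
r \lor (r \lor p) = False \lor True = True
q \land (r \lor (r \lor p)) = I \land True = I
\lnot (q \land (r \lor (r \lor p))) = \lnot I = I
In Bochvar's internal three-valued logic: r \lor p = False \lor True = True
r \lor (r \lor p) = False \lor True = True
q \land (r \lor (r \lor p)) = I \land True = I
\lnot (q \land (r \lor (r \lor p))) = \lnot I = I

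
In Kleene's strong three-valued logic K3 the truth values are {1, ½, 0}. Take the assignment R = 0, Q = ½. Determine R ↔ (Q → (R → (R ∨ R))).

R ∨ R = 0 ∨ 0 = 0
R → (R ∨ R) = 0 → 0 = 1
Q → (R → (R ∨ R)) = ½ → 1 = 1
R ↔ (Q → (R → (R ∨ R))) = 0 ↔ 1 = 0

0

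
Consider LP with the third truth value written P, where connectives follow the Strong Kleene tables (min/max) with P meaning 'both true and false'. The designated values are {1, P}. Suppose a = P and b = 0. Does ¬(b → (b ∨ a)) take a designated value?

No

b ∨ a = 0 ∨ P = P
b → (b ∨ a) = 0 → P = 1  [¬0 ∨ P]
¬(b → (b ∨ a)) = ¬1 = 0
0 ∉ {1, P}.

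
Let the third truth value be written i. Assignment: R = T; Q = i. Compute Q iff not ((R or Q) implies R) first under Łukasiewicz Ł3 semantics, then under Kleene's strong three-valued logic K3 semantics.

In Łukasiewicz Ł3: R or Q = T or i = T
(R or Q) implies R = T implies T = T
not ((R or Q) implies R) = not T = F
Q iff not ((R or Q) implies R) = i iff F = i  [1 − |½−0|]
In Kleene's strong three-valued logic K3: R or Q = T or i = T
(R or Q) implies R = T implies T = T
not ((R or Q) implies R) = not T = F
Q iff not ((R or Q) implies R) = i iff F = i

i; i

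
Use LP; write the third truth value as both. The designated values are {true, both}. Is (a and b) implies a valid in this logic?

Yes

Every assignment of a, b over {true, both, false} gives a value in {true, both}.
In particular, with a=both, b=both: (a and b) implies a = both.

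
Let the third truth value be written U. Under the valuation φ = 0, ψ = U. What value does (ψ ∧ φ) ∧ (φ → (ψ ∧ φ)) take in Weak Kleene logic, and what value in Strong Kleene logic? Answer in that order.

U; 0

In Weak Kleene logic: ψ ∧ φ = U ∧ 0 = U
ψ ∧ φ = U ∧ 0 = U
φ → (ψ ∧ φ) = 0 → U = U  [any arg is the third value ⇒ result is the third value]
(ψ ∧ φ) ∧ (φ → (ψ ∧ φ)) = U ∧ U = U
In Strong Kleene logic: ψ ∧ φ = U ∧ 0 = 0
ψ ∧ φ = U ∧ 0 = 0
φ → (ψ ∧ φ) = 0 → 0 = 1
(ψ ∧ φ) ∧ (φ → (ψ ∧ φ)) = 0 ∧ 1 = 0
They differ because Weak Kleene logic and Strong Kleene logic treat U differently under the binary connectives.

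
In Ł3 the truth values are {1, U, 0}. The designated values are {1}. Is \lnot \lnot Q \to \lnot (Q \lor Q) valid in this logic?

No

Countermodel: Q=1 gives 0, which is not designated.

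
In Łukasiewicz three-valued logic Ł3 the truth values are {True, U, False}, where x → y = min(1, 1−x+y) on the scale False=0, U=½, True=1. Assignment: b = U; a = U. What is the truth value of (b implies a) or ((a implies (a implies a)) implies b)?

b implies a = U implies U = True  [min(1, 1−½+½)]
a implies a = U implies U = True
a implies (a implies a) = U implies True = True
(a implies (a implies a)) implies b = True implies U = U
(b implies a) or ((a implies (a implies a)) implies b) = True or U = True

True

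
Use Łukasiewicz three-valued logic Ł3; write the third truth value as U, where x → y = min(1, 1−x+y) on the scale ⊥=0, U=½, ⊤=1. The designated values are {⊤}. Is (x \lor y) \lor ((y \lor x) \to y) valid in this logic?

Countermodel: x=U, y=⊥ gives U, which is not designated.

No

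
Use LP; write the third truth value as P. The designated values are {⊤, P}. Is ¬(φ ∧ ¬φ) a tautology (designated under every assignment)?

Every assignment of φ over {⊤, P, ⊥} gives a value in {⊤, P}.
In particular, with φ=P: ¬(φ ∧ ¬φ) = P.

Yes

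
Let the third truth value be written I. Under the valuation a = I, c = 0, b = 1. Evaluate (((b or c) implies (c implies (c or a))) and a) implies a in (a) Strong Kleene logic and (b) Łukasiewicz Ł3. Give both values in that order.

In Strong Kleene logic: b or c = 1 or 0 = 1
c or a = 0 or I = I
c implies (c or a) = 0 implies I = 1  [not 0 or I]
(b or c) implies (c implies (c or a)) = 1 implies 1 = 1
((b or c) implies (c implies (c or a))) and a = 1 and I = I
(((b or c) implies (c implies (c or a))) and a) implies a = I implies I = I
In Łukasiewicz Ł3: b or c = 1 or 0 = 1
c or a = 0 or I = I
c implies (c or a) = 0 implies I = 1  [min(1, 1−0+½)]
(b or c) implies (c implies (c or a)) = 1 implies 1 = 1
((b or c) implies (c implies (c or a))) and a = 1 and I = I
(((b or c) implies (c implies (c or a))) and a) implies a = I implies I = 1
They differ because Strong Kleene logic and Łukasiewicz Ł3 treat I differently under implication.

I; 1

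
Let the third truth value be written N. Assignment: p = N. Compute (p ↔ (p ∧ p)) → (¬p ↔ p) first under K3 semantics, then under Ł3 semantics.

In K3: p ∧ p = N ∧ N = N
p ↔ (p ∧ p) = N ↔ N = N
¬p = ¬N = N
¬p ↔ p = N ↔ N = N
(p ↔ (p ∧ p)) → (¬p ↔ p) = N → N = N
In Ł3: p ∧ p = N ∧ N = N
p ↔ (p ∧ p) = N ↔ N = true  [1 − |½−½|]
¬p = ¬N = N
¬p ↔ p = N ↔ N = true
(p ↔ (p ∧ p)) → (¬p ↔ p) = true → true = true
They differ because K3 and Ł3 treat N differently under implication.

N; true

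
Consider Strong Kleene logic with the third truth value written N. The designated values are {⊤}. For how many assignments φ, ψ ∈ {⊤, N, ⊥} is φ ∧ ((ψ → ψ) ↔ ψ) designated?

Designated under: (φ=⊤, ψ=⊤).

1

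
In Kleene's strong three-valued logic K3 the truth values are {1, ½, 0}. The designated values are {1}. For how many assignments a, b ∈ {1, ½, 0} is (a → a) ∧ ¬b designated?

Designated under: (a=1, b=0); (a=0, b=0).

2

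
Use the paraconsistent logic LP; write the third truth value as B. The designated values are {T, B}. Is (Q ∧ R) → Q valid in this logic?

Every assignment of Q, R over {T, B, F} gives a value in {T, B}.
In particular, with Q=B, R=B: (Q ∧ R) → Q = B.

Yes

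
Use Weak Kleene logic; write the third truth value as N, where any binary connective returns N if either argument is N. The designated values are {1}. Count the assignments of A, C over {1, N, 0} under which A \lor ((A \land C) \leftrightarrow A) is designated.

Designated under: (A=1, C=1); (A=1, C=0); (A=0, C=1); (A=0, C=0).

4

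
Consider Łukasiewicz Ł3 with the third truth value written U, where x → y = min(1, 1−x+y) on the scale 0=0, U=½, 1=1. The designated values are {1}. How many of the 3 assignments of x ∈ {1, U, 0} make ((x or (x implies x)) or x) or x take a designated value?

3

x=1: 1 ✓
x=U: 1 ✓
x=0: 1 ✓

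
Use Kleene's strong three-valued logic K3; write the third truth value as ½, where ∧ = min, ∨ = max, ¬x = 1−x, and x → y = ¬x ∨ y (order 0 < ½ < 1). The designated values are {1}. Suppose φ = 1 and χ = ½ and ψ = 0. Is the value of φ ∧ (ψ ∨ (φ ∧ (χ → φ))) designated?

χ → φ = ½ → 1 = 1  [¬½ ∨ 1]
φ ∧ (χ → φ) = 1 ∧ 1 = 1
ψ ∨ (φ ∧ (χ → φ)) = 0 ∨ 1 = 1
φ ∧ (ψ ∨ (φ ∧ (χ → φ))) = 1 ∧ 1 = 1
1 ∈ {1}.

Yes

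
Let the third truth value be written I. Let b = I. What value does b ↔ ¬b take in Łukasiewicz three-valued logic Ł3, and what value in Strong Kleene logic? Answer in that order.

1; I

In Łukasiewicz three-valued logic Ł3: ¬b = ¬I = I
b ↔ ¬b = I ↔ I = 1
In Strong Kleene logic: ¬b = ¬I = I
b ↔ ¬b = I ↔ I = I
They differ because Łukasiewicz three-valued logic Ł3 and Strong Kleene logic treat I differently under implication.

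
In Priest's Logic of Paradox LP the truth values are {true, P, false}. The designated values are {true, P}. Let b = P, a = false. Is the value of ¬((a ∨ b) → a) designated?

a ∨ b = false ∨ P = P
(a ∨ b) → a = P → false = P  [¬P ∨ false]
¬((a ∨ b) → a) = ¬P = P
P ∈ {true, P}.

Yes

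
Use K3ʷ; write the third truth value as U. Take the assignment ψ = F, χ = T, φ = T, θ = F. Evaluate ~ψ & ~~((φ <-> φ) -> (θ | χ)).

T

~ψ = ~F = T
φ <-> φ = T <-> T = T
θ | χ = F | T = T
(φ <-> φ) -> (θ | χ) = T -> T = T
~((φ <-> φ) -> (θ | χ)) = ~T = F
~~((φ <-> φ) -> (θ | χ)) = ~F = T
~ψ & ~~((φ <-> φ) -> (θ | χ)) = T & T = T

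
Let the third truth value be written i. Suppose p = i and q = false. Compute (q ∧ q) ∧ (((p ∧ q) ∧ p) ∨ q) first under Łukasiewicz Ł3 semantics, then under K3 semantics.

In Łukasiewicz Ł3: q ∧ q = false ∧ false = false
p ∧ q = i ∧ false = false
(p ∧ q) ∧ p = false ∧ i = false
((p ∧ q) ∧ p) ∨ q = false ∨ false = false
(q ∧ q) ∧ (((p ∧ q) ∧ p) ∨ q) = false ∧ false = false
In K3: q ∧ q = false ∧ false = false
p ∧ q = i ∧ false = false
(p ∧ q) ∧ p = false ∧ i = false
((p ∧ q) ∧ p) ∨ q = false ∨ false = false
(q ∧ q) ∧ (((p ∧ q) ∧ p) ∨ q) = false ∧ false = false

false; false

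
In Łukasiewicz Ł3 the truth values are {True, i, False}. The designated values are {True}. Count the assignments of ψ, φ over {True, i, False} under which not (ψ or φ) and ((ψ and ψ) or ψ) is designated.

0

Of the 9 assignments, 0 give a value in {True}.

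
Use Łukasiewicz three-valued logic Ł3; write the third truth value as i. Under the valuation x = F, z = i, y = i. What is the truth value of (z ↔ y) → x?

z ↔ y = i ↔ i = T  [1 − |½−½|]
(z ↔ y) → x = T → F = F

F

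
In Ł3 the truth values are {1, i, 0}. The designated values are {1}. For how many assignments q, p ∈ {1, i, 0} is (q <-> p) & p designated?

1

Designated under: (q=1, p=1).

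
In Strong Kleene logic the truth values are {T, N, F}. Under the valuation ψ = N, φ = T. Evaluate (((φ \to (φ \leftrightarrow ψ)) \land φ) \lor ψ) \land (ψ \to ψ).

φ \leftrightarrow ψ = T \leftrightarrow N = N
φ \to (φ \leftrightarrow ψ) = T \to N = N  [\lnot T \lor N]
(φ \to (φ \leftrightarrow ψ)) \land φ = N \land T = N
((φ \to (φ \leftrightarrow ψ)) \land φ) \lor ψ = N \lor N = N
ψ \to ψ = N \to N = N
(((φ \to (φ \leftrightarrow ψ)) \land φ) \lor ψ) \land (ψ \to ψ) = N \land N = N

N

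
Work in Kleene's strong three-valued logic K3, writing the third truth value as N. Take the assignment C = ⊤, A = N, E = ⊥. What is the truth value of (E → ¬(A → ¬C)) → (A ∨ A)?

¬C = ¬⊤ = ⊥
A → ¬C = N → ⊥ = N  [¬N ∨ ⊥]
¬(A → ¬C) = ¬N = N
E → ¬(A → ¬C) = ⊥ → N = ⊤
A ∨ A = N ∨ N = N
(E → ¬(A → ¬C)) → (A ∨ A) = ⊤ → N = N

N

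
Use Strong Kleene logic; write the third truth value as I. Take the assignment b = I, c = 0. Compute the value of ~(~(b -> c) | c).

b -> c = I -> 0 = I
~(b -> c) = ~I = I
~(b -> c) | c = I | 0 = I
~(~(b -> c) | c) = ~I = I

I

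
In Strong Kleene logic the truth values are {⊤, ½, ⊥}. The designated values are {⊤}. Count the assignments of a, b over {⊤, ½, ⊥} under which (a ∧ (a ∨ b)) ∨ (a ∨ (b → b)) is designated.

Of the 9 assignments, 7 give a value in {⊤}.

7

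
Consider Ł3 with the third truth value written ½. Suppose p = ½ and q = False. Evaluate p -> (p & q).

½

p & q = ½ & False = False
p -> (p & q) = ½ -> False = ½  [min(1, 1−½+0)]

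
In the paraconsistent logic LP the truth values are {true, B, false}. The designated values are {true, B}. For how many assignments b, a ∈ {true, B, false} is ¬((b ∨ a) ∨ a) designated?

Designated under: (b=B, a=B); (b=B, a=false); (b=false, a=B); (b=false, a=false).

4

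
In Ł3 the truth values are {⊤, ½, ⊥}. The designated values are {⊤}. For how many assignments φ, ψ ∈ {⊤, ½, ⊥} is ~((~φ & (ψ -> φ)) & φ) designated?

Of the 9 assignments, 6 give a value in {⊤}.

6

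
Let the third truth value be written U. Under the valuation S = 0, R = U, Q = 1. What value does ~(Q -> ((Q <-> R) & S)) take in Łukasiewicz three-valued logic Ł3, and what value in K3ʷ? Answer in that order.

1; U

In Łukasiewicz three-valued logic Ł3: Q <-> R = 1 <-> U = U  [1 − |1−½|]
(Q <-> R) & S = U & 0 = 0
Q -> ((Q <-> R) & S) = 1 -> 0 = 0
~(Q -> ((Q <-> R) & S)) = ~0 = 1
In K3ʷ: Q <-> R = 1 <-> U = U
(Q <-> R) & S = U & 0 = U
Q -> ((Q <-> R) & S) = 1 -> U = U  [any arg is the third value ⇒ result is the third value]
~(Q -> ((Q <-> R) & S)) = ~U = U
They differ because Łukasiewicz three-valued logic Ł3 and K3ʷ treat U differently under the binary connectives.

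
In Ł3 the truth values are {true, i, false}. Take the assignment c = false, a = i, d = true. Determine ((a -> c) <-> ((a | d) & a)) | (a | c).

a -> c = i -> false = i  [min(1, 1−½+0)]
a | d = i | true = true
(a | d) & a = true & i = i
(a -> c) <-> ((a | d) & a) = i <-> i = true
a | c = i | false = i
((a -> c) <-> ((a | d) & a)) | (a | c) = true | i = true

true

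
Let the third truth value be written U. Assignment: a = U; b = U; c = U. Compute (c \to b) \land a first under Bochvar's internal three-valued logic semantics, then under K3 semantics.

U; U

In Bochvar's internal three-valued logic: c \to b = U \to U = U  [any arg is the third value ⇒ result is the third value]
(c \to b) \land a = U \land U = U
In K3: c \to b = U \to U = U  [\lnot U \lor U]
(c \to b) \land a = U \land U = U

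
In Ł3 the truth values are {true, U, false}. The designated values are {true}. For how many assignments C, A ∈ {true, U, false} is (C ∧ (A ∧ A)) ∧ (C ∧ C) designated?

1

Designated under: (C=true, A=true).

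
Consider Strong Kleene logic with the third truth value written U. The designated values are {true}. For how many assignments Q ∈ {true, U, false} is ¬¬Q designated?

1

Q=true: true ✓
Q=U: U ·
Q=false: false ·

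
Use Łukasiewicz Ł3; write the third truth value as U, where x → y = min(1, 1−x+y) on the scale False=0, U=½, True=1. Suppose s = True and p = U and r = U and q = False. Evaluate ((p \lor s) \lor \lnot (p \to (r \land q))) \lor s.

p \lor s = U \lor True = True
r \land q = U \land False = False
p \to (r \land q) = U \to False = U  [min(1, 1−½+0)]
\lnot (p \to (r \land q)) = \lnot U = U
(p \lor s) \lor \lnot (p \to (r \land q)) = True \lor U = True
((p \lor s) \lor \lnot (p \to (r \land q))) \lor s = True \lor True = True

True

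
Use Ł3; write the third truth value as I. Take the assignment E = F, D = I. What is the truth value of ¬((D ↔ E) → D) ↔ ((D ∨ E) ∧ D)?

I

D ↔ E = I ↔ F = I
(D ↔ E) → D = I → I = T
¬((D ↔ E) → D) = ¬T = F
D ∨ E = I ∨ F = I
(D ∨ E) ∧ D = I ∧ I = I
¬((D ↔ E) → D) ↔ ((D ∨ E) ∧ D) = F ↔ I = I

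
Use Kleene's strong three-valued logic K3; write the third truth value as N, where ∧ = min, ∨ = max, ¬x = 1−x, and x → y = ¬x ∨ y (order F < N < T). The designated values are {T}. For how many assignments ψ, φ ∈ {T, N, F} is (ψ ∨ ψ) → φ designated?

Of the 9 assignments, 5 give a value in {T}.

5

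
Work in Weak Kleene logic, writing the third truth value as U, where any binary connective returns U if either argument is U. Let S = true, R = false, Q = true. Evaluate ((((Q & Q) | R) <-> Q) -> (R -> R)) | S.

Q & Q = true & true = true
(Q & Q) | R = true | false = true
((Q & Q) | R) <-> Q = true <-> true = true
R -> R = false -> false = true
(((Q & Q) | R) <-> Q) -> (R -> R) = true -> true = true
((((Q & Q) | R) <-> Q) -> (R -> R)) | S = true | true = true

true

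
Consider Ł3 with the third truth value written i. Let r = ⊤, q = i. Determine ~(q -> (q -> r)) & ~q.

⊥

q -> r = i -> ⊤ = ⊤
q -> (q -> r) = i -> ⊤ = ⊤
~(q -> (q -> r)) = ~⊤ = ⊥
~q = ~i = i
~(q -> (q -> r)) & ~q = ⊥ & i = ⊥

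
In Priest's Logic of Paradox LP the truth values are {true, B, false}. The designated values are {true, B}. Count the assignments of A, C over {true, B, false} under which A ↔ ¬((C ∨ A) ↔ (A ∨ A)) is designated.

5

Of the 9 assignments, 5 give a value in {true, B}.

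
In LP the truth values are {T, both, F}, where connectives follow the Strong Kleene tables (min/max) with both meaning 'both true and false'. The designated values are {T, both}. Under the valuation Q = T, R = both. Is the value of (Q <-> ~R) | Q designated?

Yes

~R = ~both = both
Q <-> ~R = T <-> both = both
(Q <-> ~R) | Q = both | T = T
T ∈ {T, both}.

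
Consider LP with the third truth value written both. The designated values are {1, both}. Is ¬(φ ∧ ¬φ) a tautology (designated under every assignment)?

Every assignment of φ over {1, both, 0} gives a value in {1, both}.
In particular, with φ=both: ¬(φ ∧ ¬φ) = both.

Yes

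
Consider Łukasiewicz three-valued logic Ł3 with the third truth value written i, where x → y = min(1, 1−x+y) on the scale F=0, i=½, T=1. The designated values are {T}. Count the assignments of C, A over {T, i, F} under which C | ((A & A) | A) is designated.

Of the 9 assignments, 5 give a value in {T}.

5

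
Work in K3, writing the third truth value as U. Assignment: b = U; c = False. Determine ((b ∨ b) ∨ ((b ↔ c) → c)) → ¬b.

b ∨ b = U ∨ U = U
b ↔ c = U ↔ False = U
(b ↔ c) → c = U → False = U  [¬U ∨ False]
(b ∨ b) ∨ ((b ↔ c) → c) = U ∨ U = U
¬b = ¬U = U
((b ∨ b) ∨ ((b ↔ c) → c)) → ¬b = U → U = U

U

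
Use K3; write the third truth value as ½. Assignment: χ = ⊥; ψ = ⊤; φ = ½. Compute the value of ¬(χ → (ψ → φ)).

⊥

ψ → φ = ⊤ → ½ = ½  [¬⊤ ∨ ½]
χ → (ψ → φ) = ⊥ → ½ = ⊤
¬(χ → (ψ → φ)) = ¬⊤ = ⊥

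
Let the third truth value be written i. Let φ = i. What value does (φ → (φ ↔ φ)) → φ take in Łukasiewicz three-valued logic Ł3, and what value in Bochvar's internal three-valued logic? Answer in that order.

i; i

In Łukasiewicz three-valued logic Ł3: φ ↔ φ = i ↔ i = true  [1 − |½−½|]
φ → (φ ↔ φ) = i → true = true
(φ → (φ ↔ φ)) → φ = true → i = i
In Bochvar's internal three-valued logic: φ ↔ φ = i ↔ i = i
φ → (φ ↔ φ) = i → i = i  [any arg is the third value ⇒ result is the third value]
(φ → (φ ↔ φ)) → φ = i → i = i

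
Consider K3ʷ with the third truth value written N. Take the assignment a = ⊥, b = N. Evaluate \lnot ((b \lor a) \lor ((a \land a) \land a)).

b \lor a = N \lor ⊥ = N
a \land a = ⊥ \land ⊥ = ⊥
(a \land a) \land a = ⊥ \land ⊥ = ⊥
(b \lor a) \lor ((a \land a) \land a) = N \lor ⊥ = N
\lnot ((b \lor a) \lor ((a \land a) \land a)) = \lnot N = N

N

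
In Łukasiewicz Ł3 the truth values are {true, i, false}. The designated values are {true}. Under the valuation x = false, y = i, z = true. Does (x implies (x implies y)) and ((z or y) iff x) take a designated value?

No

x implies y = false implies i = true  [min(1, 1−0+½)]
x implies (x implies y) = false implies true = true
z or y = true or i = true
(z or y) iff x = true iff false = false
(x implies (x implies y)) and ((z or y) iff x) = true and false = false
false ∉ {true}.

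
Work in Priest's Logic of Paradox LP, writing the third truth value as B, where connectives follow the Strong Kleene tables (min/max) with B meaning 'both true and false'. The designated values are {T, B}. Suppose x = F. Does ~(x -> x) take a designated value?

No

x -> x = F -> F = T
~(x -> x) = ~T = F
F ∉ {T, B}.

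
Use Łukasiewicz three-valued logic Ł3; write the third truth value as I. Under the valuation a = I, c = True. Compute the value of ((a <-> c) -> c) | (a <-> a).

True

a <-> c = I <-> True = I  [1 − |½−1|]
(a <-> c) -> c = I -> True = True
a <-> a = I <-> I = True
((a <-> c) -> c) | (a <-> a) = True | True = True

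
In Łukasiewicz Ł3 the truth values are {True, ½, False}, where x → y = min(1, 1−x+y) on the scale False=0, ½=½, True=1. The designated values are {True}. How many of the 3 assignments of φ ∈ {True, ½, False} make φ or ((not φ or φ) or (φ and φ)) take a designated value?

φ=True: True ✓
φ=½: ½ ·
φ=False: True ✓

2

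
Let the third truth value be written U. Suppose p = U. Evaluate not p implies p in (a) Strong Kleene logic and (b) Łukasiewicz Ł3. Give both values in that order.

In Strong Kleene logic: not p = not U = U
not p implies p = U implies U = U  [not U or U]
In Łukasiewicz Ł3: not p = not U = U
not p implies p = U implies U = T  [min(1, 1−½+½)]
They differ because Strong Kleene logic and Łukasiewicz Ł3 treat U differently under implication.

U; T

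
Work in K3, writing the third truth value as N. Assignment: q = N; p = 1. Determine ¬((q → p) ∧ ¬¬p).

q → p = N → 1 = 1
¬p = ¬1 = 0
¬¬p = ¬0 = 1
(q → p) ∧ ¬¬p = 1 ∧ 1 = 1
¬((q → p) ∧ ¬¬p) = ¬1 = 0

0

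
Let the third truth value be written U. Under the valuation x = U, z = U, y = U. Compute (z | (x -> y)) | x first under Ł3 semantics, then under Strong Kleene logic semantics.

In Ł3: x -> y = U -> U = 1  [min(1, 1−½+½)]
z | (x -> y) = U | 1 = 1
(z | (x -> y)) | x = 1 | U = 1
In Strong Kleene logic: x -> y = U -> U = U  [~U | U]
z | (x -> y) = U | U = U
(z | (x -> y)) | x = U | U = U
They differ because Ł3 and Strong Kleene logic treat U differently under implication.

1; U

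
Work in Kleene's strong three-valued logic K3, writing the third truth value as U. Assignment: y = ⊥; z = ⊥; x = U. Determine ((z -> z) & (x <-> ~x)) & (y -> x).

z -> z = ⊥ -> ⊥ = ⊤
~x = ~U = U
x <-> ~x = U <-> U = U
(z -> z) & (x <-> ~x) = ⊤ & U = U
y -> x = ⊥ -> U = ⊤  [~⊥ | U]
((z -> z) & (x <-> ~x)) & (y -> x) = U & ⊤ = U

U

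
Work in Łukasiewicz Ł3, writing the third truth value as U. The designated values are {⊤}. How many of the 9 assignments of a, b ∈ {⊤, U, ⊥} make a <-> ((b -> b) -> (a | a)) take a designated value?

Of the 9 assignments, 9 give a value in {⊤}.

9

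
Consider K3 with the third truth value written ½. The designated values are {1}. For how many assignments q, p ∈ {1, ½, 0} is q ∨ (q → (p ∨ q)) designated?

Of the 9 assignments, 7 give a value in {1}.

7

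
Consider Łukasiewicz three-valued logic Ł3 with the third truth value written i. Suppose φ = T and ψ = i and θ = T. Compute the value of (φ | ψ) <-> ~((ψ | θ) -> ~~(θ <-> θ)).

φ | ψ = T | i = T
ψ | θ = i | T = T
θ <-> θ = T <-> T = T
~(θ <-> θ) = ~T = F
~~(θ <-> θ) = ~F = T
(ψ | θ) -> ~~(θ <-> θ) = T -> T = T
~((ψ | θ) -> ~~(θ <-> θ)) = ~T = F
(φ | ψ) <-> ~((ψ | θ) -> ~~(θ <-> θ)) = T <-> F = F

F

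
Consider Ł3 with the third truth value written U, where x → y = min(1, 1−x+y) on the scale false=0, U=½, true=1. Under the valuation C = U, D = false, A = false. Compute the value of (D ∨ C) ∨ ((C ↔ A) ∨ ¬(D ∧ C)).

true

D ∨ C = false ∨ U = U
C ↔ A = U ↔ false = U  [1 − |½−0|]
D ∧ C = false ∧ U = false
¬(D ∧ C) = ¬false = true
(C ↔ A) ∨ ¬(D ∧ C) = U ∨ true = true
(D ∨ C) ∨ ((C ↔ A) ∨ ¬(D ∧ C)) = U ∨ true = true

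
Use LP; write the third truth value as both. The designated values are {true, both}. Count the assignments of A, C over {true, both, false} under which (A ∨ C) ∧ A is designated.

6

Of the 9 assignments, 6 give a value in {true, both}.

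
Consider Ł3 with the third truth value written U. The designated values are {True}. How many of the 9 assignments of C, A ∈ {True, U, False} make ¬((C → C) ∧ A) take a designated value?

3

Designated under: (C=True, A=False); (C=U, A=False); (C=False, A=False).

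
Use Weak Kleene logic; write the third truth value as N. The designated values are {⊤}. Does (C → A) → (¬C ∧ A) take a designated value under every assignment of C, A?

Countermodel: C=⊤, A=⊤ gives ⊥, which is not designated.

No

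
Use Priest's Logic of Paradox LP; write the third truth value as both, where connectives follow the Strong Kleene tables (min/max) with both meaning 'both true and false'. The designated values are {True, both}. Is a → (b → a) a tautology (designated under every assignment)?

Yes

Every assignment of a, b over {True, both, False} gives a value in {True, both}.
In particular, with a=both, b=both: a → (b → a) = both.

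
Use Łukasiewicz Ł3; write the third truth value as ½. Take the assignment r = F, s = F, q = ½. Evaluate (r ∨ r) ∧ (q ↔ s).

r ∨ r = F ∨ F = F
q ↔ s = ½ ↔ F = ½  [1 − |½−0|]
(r ∨ r) ∧ (q ↔ s) = F ∧ ½ = F

F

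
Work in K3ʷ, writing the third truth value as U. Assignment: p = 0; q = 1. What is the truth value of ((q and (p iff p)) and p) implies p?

p iff p = 0 iff 0 = 1
q and (p iff p) = 1 and 1 = 1
(q and (p iff p)) and p = 1 and 0 = 0
((q and (p iff p)) and p) implies p = 0 implies 0 = 1

1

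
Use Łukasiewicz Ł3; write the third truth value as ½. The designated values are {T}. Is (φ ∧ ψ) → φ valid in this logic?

Every assignment of φ, ψ over {T, ½, F} gives a value in {T}.
In particular, with φ=½, ψ=½: (φ ∧ ψ) → φ = T.

Yes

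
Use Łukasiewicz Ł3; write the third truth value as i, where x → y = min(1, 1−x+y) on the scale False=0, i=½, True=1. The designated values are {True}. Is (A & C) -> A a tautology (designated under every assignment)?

Yes

Every assignment of A, C over {True, i, False} gives a value in {True}.
In particular, with A=i, C=i: (A & C) -> A = True.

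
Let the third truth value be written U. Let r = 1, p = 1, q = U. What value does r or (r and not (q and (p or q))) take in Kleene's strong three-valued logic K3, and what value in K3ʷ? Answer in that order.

1; U

In Kleene's strong three-valued logic K3: p or q = 1 or U = 1
q and (p or q) = U and 1 = U
not (q and (p or q)) = not U = U
r and not (q and (p or q)) = 1 and U = U
r or (r and not (q and (p or q))) = 1 or U = 1
In K3ʷ: p or q = 1 or U = U
q and (p or q) = U and U = U
not (q and (p or q)) = not U = U
r and not (q and (p or q)) = 1 and U = U
r or (r and not (q and (p or q))) = 1 or U = U
They differ because Kleene's strong three-valued logic K3 and K3ʷ treat U differently under the binary connectives.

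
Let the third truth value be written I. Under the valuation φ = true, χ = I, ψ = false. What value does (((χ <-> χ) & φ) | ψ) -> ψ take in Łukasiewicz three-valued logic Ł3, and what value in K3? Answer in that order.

false; I

In Łukasiewicz three-valued logic Ł3: χ <-> χ = I <-> I = true  [1 − |½−½|]
(χ <-> χ) & φ = true & true = true
((χ <-> χ) & φ) | ψ = true | false = true
(((χ <-> χ) & φ) | ψ) -> ψ = true -> false = false
In K3: χ <-> χ = I <-> I = I
(χ <-> χ) & φ = I & true = I
((χ <-> χ) & φ) | ψ = I | false = I
(((χ <-> χ) & φ) | ψ) -> ψ = I -> false = I
They differ because Łukasiewicz three-valued logic Ł3 and K3 treat I differently under implication.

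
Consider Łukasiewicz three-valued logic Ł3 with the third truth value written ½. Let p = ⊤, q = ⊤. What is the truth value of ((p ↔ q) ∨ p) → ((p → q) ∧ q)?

p ↔ q = ⊤ ↔ ⊤ = ⊤
(p ↔ q) ∨ p = ⊤ ∨ ⊤ = ⊤
p → q = ⊤ → ⊤ = ⊤
(p → q) ∧ q = ⊤ ∧ ⊤ = ⊤
((p ↔ q) ∨ p) → ((p → q) ∧ q) = ⊤ → ⊤ = ⊤

⊤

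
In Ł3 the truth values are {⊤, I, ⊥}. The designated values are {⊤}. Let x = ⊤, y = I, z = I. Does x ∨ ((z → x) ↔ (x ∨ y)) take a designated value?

Yes

z → x = I → ⊤ = ⊤  [min(1, 1−½+1)]
x ∨ y = ⊤ ∨ I = ⊤
(z → x) ↔ (x ∨ y) = ⊤ ↔ ⊤ = ⊤
x ∨ ((z → x) ↔ (x ∨ y)) = ⊤ ∨ ⊤ = ⊤
⊤ ∈ {⊤}.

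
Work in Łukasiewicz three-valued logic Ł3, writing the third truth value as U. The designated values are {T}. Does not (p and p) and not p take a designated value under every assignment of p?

Countermodel: p=T gives F, which is not designated.

No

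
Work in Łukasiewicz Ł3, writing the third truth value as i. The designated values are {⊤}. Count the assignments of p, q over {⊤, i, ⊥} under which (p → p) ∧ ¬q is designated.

3

Designated under: (p=⊤, q=⊥); (p=i, q=⊥); (p=⊥, q=⊥).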